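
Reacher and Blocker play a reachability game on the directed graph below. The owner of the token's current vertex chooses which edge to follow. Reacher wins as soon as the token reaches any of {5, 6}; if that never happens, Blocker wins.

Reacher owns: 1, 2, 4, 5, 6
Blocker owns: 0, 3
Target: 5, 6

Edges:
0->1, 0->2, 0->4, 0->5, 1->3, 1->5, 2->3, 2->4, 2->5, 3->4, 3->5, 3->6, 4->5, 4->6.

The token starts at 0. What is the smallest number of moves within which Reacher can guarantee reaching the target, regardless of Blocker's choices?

A0 = {5, 6}
A1: add {1, 2, 4} — 1 (Reacher) has 1→5; 2 (Reacher) has 2→5; 4 (Reacher) has 4→5.
A2: add {0, 3} — 0 (Blocker): all of {1, 2, 4, 5} already in; 3 (Blocker): all of {4, 5, 6} already in.
A2 = all vertices. Fixed point.
0 enters the attractor at level 2, so Reacher can force the target in 2 moves from there.

2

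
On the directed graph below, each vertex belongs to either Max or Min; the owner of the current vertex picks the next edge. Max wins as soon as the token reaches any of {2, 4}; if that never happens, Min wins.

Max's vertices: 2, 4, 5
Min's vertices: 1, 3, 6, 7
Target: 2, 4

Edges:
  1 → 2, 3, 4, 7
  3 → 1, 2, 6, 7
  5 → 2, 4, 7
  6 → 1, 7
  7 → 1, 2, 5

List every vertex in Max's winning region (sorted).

2, 4, 5

A0 = {2, 4}
A1: add {5} — 5 (Max) has 5→2.
A2 = A1; e.g. 1 (Min) can still go to 3. Fixed point.
Max's winning region = {2, 4, 5}.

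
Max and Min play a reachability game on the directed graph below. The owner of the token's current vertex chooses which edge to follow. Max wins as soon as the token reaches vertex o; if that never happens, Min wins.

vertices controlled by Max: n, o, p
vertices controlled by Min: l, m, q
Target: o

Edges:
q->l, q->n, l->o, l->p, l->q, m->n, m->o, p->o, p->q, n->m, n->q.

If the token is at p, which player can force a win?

A0 = {o}
A1: add {p} — p (Max) has p→o.
A2 = A1; e.g. l (Min) can still go to q. Fixed point.
p ∈ A1, so Max can force the target.

Max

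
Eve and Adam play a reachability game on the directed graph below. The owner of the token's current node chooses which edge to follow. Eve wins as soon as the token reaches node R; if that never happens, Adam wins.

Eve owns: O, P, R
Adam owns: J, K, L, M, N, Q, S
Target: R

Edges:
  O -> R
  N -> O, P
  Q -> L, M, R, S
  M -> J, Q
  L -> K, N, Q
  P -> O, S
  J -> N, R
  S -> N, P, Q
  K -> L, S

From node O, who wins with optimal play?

Eve

A0 = {R}
A1: add {O} — O (Eve) has O→R.
O ∈ A1, so Eve can force the target.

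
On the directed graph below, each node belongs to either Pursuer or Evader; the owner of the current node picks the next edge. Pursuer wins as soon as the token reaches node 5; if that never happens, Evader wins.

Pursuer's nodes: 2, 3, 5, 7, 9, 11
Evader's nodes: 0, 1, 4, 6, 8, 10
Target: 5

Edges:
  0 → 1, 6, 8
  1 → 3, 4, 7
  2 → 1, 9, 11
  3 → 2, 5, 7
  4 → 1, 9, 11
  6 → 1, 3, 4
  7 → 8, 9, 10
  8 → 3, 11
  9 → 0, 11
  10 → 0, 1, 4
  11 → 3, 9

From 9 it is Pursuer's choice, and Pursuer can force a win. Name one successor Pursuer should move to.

A0 = {5}
A1: add {3} — 3 (Pursuer) has 3→5.
A2: add {11} — 11 (Pursuer) has 11→3.
A3: add {2, 8, 9} — 2 (Pursuer) has 2→11; 8 (Evader): all of {3, 11} already in; 9 (Pursuer) has 9→11.
A4: add {7} — 7 (Pursuer) has 7→8.
A5 = A4; e.g. 0 (Evader) can still go to 1. Fixed point.
From 9, successor 11 is in the attractor (rank 2); the other successor 0 is not.

11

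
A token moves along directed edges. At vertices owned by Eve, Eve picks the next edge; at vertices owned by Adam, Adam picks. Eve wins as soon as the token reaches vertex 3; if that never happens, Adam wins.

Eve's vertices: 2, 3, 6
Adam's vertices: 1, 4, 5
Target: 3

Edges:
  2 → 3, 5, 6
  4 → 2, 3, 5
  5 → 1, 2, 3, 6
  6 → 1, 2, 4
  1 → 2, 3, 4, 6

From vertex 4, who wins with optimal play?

A0 = {3}
A1: add {2} — 2 (Eve) has 2→3.
A2: add {6} — 6 (Eve) has 6→2.
A3 = A2; e.g. 1 (Adam) can still go to 4. Fixed point.
4 never enters the attractor, so Adam can avoid the target forever.

Adam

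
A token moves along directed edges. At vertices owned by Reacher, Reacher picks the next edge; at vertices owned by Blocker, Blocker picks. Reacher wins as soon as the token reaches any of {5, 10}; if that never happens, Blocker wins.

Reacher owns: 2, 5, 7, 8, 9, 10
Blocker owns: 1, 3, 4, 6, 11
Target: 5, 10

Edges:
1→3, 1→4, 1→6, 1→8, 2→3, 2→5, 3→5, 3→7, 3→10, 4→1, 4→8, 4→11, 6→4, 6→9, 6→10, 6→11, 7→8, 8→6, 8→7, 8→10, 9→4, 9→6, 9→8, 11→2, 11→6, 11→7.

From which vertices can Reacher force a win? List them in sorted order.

2, 3, 5, 7, 8, 9, 10

A0 = {5, 10}
A1: add {2, 8} — 2 (Reacher) has 2→5; 8 (Reacher) has 8→10.
A2: add {7, 9} — 7 (Reacher) has 7→8; 9 (Reacher) has 9→8.
A3: add {3} — 3 (Blocker): all of {5, 7, 10} already in.
A4 = A3; e.g. 1 (Blocker) can still go to 4. Fixed point.
Reacher's winning region = {2, 3, 5, 7, 8, 9, 10}.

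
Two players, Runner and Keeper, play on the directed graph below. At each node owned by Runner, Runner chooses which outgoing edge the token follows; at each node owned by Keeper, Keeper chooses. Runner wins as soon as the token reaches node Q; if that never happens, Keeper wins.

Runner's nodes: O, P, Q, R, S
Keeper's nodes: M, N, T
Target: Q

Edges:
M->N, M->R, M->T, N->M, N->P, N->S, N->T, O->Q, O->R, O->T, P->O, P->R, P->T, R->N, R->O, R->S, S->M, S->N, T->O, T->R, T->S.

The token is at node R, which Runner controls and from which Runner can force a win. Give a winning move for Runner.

O

A0 = {Q}
A1: add {O} — O (Runner) has O→Q.
A2: add {P, R} — P (Runner) has P→O; R (Runner) has R→O.
A3 = A2; e.g. M (Keeper) can still go to N. Fixed point.
From R, successor O is in the attractor (rank 1); the other successors N, S are not.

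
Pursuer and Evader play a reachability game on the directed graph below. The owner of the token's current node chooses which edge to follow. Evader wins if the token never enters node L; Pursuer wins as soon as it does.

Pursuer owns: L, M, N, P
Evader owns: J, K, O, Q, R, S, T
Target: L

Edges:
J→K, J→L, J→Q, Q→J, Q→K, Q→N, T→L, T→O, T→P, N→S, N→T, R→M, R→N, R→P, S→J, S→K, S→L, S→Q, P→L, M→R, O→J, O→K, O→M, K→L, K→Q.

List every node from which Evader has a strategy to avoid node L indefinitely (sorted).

A0 = {L}
A1: add {P} — P (Pursuer) has P→L.
A2 = A1; e.g. J (Evader) can still go to K. Fixed point.
Pursuer's attractor = {L, P}; Evader avoids the target exactly from the complement.

J, K, M, N, O, Q, R, S, T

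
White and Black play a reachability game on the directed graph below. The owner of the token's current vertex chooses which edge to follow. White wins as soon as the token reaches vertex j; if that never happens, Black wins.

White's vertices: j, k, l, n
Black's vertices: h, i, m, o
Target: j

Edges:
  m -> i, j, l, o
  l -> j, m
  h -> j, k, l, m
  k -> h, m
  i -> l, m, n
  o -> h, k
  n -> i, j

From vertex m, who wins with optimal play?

A0 = {j}
A1: add {l, n} — l (White) has l→j; n (White) has n→j.
A2 = A1; e.g. h (Black) can still go to k. Fixed point.
m never enters the attractor, so Black can avoid the target forever.

Black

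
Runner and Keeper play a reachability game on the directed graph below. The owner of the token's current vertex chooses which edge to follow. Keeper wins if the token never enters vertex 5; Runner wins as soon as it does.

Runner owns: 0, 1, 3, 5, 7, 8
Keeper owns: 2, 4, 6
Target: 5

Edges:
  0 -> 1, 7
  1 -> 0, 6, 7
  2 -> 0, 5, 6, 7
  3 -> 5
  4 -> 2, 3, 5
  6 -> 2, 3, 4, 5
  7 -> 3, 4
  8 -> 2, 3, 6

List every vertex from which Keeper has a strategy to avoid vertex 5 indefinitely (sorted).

A0 = {5}
A1: add {3} — 3 (Runner) has 3→5.
A2: add {7, 8} — 7 (Runner) has 7→3; 8 (Runner) has 8→3.
A3: add {0, 1} — 0 (Runner) has 0→7; 1 (Runner) has 1→7.
A4 = A3; e.g. 2 (Keeper) can still go to 6. Fixed point.
Runner's attractor = {0, 1, 3, 5, 7, 8}; Keeper avoids the target exactly from the complement.

2, 4, 6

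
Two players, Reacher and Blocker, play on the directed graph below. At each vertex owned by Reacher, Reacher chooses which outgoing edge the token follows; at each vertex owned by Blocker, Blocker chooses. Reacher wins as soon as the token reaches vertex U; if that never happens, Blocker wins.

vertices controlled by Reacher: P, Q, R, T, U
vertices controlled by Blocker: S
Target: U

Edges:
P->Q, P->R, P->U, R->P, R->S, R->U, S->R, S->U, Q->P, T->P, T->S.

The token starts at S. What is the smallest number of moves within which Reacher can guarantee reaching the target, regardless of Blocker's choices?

A0 = {U}
A1: add {P, R} — P (Reacher) has P→U; R (Reacher) has R→U.
A2: add {Q, S, T} — Q (Reacher) has Q→P; S (Blocker): all of {R, U} already in; T (Reacher) has T→P.
A2 = all vertices. Fixed point.
S enters the attractor at level 2, so Reacher can force the target in 2 moves from there.

2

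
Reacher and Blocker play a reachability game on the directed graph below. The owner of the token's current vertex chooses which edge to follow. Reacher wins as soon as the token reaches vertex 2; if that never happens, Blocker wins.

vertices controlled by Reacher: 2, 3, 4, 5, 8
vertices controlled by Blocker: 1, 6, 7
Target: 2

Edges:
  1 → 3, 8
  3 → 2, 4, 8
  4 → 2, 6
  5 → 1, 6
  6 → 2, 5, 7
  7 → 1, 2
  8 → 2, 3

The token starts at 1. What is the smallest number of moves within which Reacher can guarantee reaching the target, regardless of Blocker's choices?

A0 = {2}
A1: add {3, 4, 8} — 3 (Reacher) has 3→2; 4 (Reacher) has 4→2; 8 (Reacher) has 8→2.
A2: add {1} — 1 (Blocker): all of {3, 8} already in.
1 enters the attractor at level 2, so Reacher can force the target in 2 moves from there.

2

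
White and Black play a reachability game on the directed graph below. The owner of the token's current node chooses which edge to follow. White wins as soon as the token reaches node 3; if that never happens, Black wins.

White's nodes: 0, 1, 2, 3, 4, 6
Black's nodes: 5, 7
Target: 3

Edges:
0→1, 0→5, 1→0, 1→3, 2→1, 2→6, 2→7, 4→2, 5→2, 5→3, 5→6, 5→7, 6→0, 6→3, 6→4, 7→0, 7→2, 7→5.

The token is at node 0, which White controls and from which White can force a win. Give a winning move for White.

A0 = {3}
A1: add {1, 6} — 1 (White) has 1→3; 6 (White) has 6→3.
A2: add {0, 2} — 0 (White) has 0→1; 2 (White) has 2→1.
A3: add {4} — 4 (White) has 4→2.
A4 = A3; e.g. 5 (Black) can still go to 7. Fixed point.
From 0, successor 1 is in the attractor (rank 1); the other successor 5 is not.

1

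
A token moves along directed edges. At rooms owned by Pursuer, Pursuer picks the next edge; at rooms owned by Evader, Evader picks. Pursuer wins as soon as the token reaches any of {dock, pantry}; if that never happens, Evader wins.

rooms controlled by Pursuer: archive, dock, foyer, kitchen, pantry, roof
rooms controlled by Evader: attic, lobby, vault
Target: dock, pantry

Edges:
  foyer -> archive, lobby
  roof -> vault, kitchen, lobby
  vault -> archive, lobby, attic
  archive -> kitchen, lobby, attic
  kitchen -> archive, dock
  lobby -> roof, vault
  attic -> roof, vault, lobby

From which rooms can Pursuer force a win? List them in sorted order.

archive, dock, foyer, kitchen, pantry, roof

A0 = {dock, pantry}
A1: add {kitchen} — kitchen (Pursuer) has kitchen→dock.
A2: add {archive, roof} — roof (Pursuer) has roof→kitchen; archive (Pursuer) has archive→kitchen.
A3: add {foyer} — foyer (Pursuer) has foyer→archive.
A4 = A3; e.g. vault (Evader) can still go to lobby. Fixed point.
Pursuer's winning region = {archive, dock, foyer, kitchen, pantry, roof}.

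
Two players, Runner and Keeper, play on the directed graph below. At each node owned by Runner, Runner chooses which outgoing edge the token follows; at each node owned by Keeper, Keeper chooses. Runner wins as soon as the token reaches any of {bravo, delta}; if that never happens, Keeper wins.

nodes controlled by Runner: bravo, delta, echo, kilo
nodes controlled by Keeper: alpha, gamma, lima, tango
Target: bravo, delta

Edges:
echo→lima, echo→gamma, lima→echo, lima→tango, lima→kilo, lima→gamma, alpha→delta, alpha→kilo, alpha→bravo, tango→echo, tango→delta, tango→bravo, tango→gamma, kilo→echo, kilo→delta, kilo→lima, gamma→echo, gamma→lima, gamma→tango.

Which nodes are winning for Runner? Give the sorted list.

A0 = {bravo, delta}
A1: add {kilo} — kilo (Runner) has kilo→delta.
A2: add {alpha} — alpha (Keeper): all of {delta, kilo, bravo} already in.
A3 = A2; e.g. echo (Runner) has no edge into A2. Fixed point.
Runner's winning region = {alpha, bravo, delta, kilo}.

alpha, bravo, delta, kilo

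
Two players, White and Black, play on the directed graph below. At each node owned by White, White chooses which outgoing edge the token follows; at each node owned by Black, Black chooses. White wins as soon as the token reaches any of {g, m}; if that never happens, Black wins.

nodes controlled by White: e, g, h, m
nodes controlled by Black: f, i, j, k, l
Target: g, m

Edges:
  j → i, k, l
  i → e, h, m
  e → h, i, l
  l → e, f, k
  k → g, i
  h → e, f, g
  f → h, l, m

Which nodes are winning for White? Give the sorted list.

A0 = {g, m}
A1: add {h} — h (White) has h→g.
A2: add {e} — e (White) has e→h.
A3: add {i} — i (Black): all of {e, h, m} already in.
A4: add {k} — k (Black): all of {g, i} already in.
A5 = A4; e.g. f (Black) can still go to l. Fixed point.
White's winning region = {e, g, h, i, k, m}.

e, g, h, i, k, m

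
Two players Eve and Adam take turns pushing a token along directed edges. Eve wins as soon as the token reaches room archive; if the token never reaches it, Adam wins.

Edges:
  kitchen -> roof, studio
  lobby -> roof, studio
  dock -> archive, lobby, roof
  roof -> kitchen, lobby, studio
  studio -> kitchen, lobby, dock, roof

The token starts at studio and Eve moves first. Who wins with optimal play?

Track states (vertex, player-to-move).
A0 = {(archive,Eve), (archive,Adam)}
A1: add {(dock,Eve)}.
A2 = A1; e.g. (kitchen,Eve) stays out. (studio,Eve) never enters ⇒ Adam avoids the target.

Adam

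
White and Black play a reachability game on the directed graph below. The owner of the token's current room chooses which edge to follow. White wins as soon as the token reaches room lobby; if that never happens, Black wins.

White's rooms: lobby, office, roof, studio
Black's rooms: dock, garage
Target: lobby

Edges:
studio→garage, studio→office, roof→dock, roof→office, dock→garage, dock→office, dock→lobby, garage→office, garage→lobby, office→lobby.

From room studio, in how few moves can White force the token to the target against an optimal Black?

A0 = {lobby}
A1: add {office} — office (White) has office→lobby.
A2: add {garage, roof, studio} — studio (White) has studio→office; roof (White) has roof→office; garage (Black): all of {office, lobby} already in.
studio enters the attractor at level 2, so White can force the target in 2 moves from there.

2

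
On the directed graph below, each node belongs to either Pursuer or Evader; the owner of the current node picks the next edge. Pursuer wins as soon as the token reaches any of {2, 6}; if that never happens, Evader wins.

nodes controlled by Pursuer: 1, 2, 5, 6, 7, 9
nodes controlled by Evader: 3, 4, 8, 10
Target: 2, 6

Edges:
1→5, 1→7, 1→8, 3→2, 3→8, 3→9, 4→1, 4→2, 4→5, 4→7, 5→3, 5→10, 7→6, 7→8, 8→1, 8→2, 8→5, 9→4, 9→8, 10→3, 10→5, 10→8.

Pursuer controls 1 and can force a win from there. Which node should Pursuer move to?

A0 = {2, 6}
A1: add {7} — 7 (Pursuer) has 7→6.
A2: add {1} — 1 (Pursuer) has 1→7.
A3 = A2; e.g. 3 (Evader) can still go to 8. Fixed point.
From 1, successor 7 is in the attractor (rank 1); the other successors 5, 8 are not.

7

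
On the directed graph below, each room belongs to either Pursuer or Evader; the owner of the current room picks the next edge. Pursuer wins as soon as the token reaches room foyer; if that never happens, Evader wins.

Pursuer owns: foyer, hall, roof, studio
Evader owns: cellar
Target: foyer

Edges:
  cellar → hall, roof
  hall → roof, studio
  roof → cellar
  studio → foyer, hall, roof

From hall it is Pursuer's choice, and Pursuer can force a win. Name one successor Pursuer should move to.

A0 = {foyer}
A1: add {studio} — studio (Pursuer) has studio→foyer.
A2: add {hall} — hall (Pursuer) has hall→studio.
A3 = A2; e.g. roof (Pursuer) has no edge into A2. Fixed point.
From hall, successor studio is in the attractor (rank 1); the other successor roof is not.

studio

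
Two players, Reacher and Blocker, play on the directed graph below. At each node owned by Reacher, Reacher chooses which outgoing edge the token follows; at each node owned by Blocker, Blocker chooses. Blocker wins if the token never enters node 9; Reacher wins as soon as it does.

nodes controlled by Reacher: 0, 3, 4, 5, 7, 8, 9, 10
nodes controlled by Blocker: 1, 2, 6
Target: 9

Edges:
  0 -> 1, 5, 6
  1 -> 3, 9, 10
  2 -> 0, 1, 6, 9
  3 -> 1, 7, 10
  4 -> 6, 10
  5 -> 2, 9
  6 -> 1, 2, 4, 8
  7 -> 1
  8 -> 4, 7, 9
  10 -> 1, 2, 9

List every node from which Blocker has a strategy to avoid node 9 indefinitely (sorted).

2, 6

A0 = {9}
A1: add {5, 8, 10} — 5 (Reacher) has 5→9; 8 (Reacher) has 8→9; 10 (Reacher) has 10→9.
A2: add {0, 3, 4} — 0 (Reacher) has 0→5; 3 (Reacher) has 3→10; 4 (Reacher) has 4→10.
A3: add {1} — 1 (Blocker): all of {3, 9, 10} already in.
A4: add {7} — 7 (Reacher) has 7→1.
A5 = A4; e.g. 2 (Blocker) can still go to 6. Fixed point.
Reacher's attractor = {0, 1, 3, 4, 5, 7, 8, 9, 10}; Blocker avoids the target exactly from the complement.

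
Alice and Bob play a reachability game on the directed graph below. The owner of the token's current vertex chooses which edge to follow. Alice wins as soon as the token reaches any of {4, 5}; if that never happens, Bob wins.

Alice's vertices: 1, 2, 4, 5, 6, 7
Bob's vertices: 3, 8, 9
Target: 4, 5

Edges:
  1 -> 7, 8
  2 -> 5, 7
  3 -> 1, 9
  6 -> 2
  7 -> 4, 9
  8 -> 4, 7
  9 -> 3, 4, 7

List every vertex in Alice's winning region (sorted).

A0 = {4, 5}
A1: add {2, 7} — 2 (Alice) has 2→5; 7 (Alice) has 7→4.
A2: add {1, 6, 8} — 1 (Alice) has 1→7; 6 (Alice) has 6→2; 8 (Bob): all of {4, 7} already in.
A3 = A2; e.g. 3 (Bob) can still go to 9. Fixed point.
Alice's winning region = {1, 2, 4, 5, 6, 7, 8}.

1, 2, 4, 5, 6, 7, 8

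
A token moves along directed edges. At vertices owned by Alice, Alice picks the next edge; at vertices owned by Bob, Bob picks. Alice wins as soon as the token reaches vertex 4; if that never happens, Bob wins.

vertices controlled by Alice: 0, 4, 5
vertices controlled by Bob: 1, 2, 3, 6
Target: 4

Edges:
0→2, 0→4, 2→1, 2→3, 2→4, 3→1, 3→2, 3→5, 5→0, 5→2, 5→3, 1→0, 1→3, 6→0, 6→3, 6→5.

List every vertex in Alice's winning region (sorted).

0, 4, 5

A0 = {4}
A1: add {0} — 0 (Alice) has 0→4.
A2: add {5} — 5 (Alice) has 5→0.
A3 = A2; e.g. 1 (Bob) can still go to 3. Fixed point.
Alice's winning region = {0, 4, 5}.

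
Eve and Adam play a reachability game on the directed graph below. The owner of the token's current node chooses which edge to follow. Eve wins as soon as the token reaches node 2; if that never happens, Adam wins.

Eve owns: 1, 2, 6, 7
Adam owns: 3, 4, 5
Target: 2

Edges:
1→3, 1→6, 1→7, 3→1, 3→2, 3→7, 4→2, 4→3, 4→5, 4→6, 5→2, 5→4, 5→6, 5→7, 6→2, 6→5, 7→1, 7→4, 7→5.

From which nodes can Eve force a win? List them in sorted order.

1, 2, 3, 6, 7

A0 = {2}
A1: add {6} — 6 (Eve) has 6→2.
A2: add {1} — 1 (Eve) has 1→6.
A3: add {7} — 7 (Eve) has 7→1.
A4: add {3} — 3 (Adam): all of {1, 2, 7} already in.
A5 = A4; e.g. 4 (Adam) can still go to 5. Fixed point.
Eve's winning region = {1, 2, 3, 6, 7}.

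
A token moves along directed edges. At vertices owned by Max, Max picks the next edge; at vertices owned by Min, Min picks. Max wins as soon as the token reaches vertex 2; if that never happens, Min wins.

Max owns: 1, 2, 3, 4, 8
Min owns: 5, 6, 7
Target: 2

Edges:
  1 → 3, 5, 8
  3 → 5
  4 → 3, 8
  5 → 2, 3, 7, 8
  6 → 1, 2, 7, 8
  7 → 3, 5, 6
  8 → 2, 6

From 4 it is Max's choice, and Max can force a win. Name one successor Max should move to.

8

A0 = {2}
A1: add {8} — 8 (Max) has 8→2.
A2: add {1, 4} — 1 (Max) has 1→8; 4 (Max) has 4→8.
A3 = A2; e.g. 3 (Max) has no edge into A2. Fixed point.
From 4, successor 8 is in the attractor (rank 1); the other successor 3 is not.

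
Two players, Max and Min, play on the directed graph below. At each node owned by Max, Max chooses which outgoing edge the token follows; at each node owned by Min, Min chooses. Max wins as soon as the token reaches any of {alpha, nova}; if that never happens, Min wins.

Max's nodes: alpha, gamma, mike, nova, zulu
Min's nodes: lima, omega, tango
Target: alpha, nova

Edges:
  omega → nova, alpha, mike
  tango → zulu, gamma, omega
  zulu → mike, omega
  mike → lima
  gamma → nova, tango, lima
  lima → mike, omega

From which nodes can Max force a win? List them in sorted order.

alpha, gamma, nova

A0 = {alpha, nova}
A1: add {gamma} — gamma (Max) has gamma→nova.
A2 = A1; e.g. tango (Min) can still go to zulu. Fixed point.
Max's winning region = {alpha, gamma, nova}.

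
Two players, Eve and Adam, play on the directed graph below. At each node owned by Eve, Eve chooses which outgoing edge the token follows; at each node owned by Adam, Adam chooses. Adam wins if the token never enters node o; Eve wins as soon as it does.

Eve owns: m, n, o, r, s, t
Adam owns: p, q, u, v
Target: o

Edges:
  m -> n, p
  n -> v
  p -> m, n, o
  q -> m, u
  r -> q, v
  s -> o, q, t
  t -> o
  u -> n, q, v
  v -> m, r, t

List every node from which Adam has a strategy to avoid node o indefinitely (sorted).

A0 = {o}
A1: add {s, t} — s (Eve) has s→o; t (Eve) has t→o.
A2 = A1; e.g. m (Eve) has no edge into A1. Fixed point.
Eve's attractor = {o, s, t}; Adam avoids the target exactly from the complement.

m, n, p, q, r, u, v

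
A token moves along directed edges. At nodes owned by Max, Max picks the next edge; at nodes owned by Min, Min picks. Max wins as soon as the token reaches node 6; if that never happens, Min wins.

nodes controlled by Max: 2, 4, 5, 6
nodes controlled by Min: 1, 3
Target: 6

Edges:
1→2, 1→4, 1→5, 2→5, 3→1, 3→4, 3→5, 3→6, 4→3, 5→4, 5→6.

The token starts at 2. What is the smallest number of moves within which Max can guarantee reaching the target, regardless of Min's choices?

A0 = {6}
A1: add {5} — 5 (Max) has 5→6.
A2: add {2} — 2 (Max) has 2→5.
A3 = A2; e.g. 1 (Min) can still go to 4. Fixed point.
2 enters the attractor at level 2, so Max can force the target in 2 moves from there.

2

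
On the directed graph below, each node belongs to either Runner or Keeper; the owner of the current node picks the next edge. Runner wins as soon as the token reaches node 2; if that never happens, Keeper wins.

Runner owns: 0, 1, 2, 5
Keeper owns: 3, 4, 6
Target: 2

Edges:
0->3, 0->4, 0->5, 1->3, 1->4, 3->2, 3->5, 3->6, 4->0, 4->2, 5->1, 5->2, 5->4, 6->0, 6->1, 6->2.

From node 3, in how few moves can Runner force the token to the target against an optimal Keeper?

A0 = {2}
A1: add {5} — 5 (Runner) has 5→2.
A2: add {0} — 0 (Runner) has 0→5.
A3: add {4} — 4 (Keeper): all of {0, 2} already in.
A4: add {1} — 1 (Runner) has 1→4.
A5: add {6} — 6 (Keeper): all of {0, 1, 2} already in.
A6: add {3} — 3 (Keeper): all of {2, 5, 6} already in.
A6 = all vertices. Fixed point.
3 enters the attractor at level 6, so Runner can force the target in 6 moves from there.

6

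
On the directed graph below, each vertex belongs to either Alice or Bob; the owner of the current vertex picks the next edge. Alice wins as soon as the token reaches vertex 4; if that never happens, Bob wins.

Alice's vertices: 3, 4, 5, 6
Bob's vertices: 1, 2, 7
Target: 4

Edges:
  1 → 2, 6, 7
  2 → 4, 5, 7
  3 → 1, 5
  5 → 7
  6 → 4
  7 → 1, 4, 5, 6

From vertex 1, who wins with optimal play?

Bob

A0 = {4}
A1: add {6} — 6 (Alice) has 6→4.
A2 = A1; e.g. 1 (Bob) can still go to 2. Fixed point.
1 never enters the attractor, so Bob can avoid the target forever.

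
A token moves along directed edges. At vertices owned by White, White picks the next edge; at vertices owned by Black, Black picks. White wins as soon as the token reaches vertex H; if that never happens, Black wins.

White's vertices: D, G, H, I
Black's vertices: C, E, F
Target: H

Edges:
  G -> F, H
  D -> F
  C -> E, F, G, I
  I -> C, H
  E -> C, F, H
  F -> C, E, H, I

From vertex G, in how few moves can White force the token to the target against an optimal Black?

A0 = {H}
A1: add {G, I} — G (White) has G→H; I (White) has I→H.
A2 = A1; e.g. C (Black) can still go to E. Fixed point.
G enters the attractor at level 1, so White can force the target in 1 move from there.

1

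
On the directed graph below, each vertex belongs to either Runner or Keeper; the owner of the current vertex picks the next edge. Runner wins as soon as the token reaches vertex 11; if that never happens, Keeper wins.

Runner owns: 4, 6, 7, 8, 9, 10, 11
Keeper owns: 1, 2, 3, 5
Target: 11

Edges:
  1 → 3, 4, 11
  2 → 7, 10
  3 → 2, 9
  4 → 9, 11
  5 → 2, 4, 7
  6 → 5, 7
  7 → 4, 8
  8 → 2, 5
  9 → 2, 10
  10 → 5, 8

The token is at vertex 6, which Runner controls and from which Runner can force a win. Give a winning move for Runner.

7

A0 = {11}
A1: add {4} — 4 (Runner) has 4→11.
A2: add {7} — 7 (Runner) has 7→4.
A3: add {6} — 6 (Runner) has 6→7.
A4 = A3; e.g. 1 (Keeper) can still go to 3. Fixed point.
From 6, successor 7 is in the attractor (rank 2); the other successor 5 is not.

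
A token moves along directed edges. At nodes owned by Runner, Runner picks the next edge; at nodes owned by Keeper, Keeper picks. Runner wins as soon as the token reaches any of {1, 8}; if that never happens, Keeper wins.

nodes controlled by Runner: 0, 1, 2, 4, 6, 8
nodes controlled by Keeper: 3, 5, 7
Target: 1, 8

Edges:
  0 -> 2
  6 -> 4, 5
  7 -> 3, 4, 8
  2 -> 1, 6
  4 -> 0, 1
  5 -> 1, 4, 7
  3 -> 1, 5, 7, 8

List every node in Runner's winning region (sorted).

A0 = {1, 8}
A1: add {2, 4} — 2 (Runner) has 2→1; 4 (Runner) has 4→1.
A2: add {0, 6} — 0 (Runner) has 0→2; 6 (Runner) has 6→4.
A3 = A2; e.g. 3 (Keeper) can still go to 5. Fixed point.
Runner's winning region = {0, 1, 2, 4, 6, 8}.

0, 1, 2, 4, 6, 8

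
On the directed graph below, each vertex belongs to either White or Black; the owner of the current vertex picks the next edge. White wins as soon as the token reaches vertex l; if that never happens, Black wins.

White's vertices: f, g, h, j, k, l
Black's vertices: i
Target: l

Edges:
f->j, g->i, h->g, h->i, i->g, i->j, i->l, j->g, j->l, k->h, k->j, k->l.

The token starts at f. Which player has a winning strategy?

A0 = {l}
A1: add {j, k} — j (White) has j→l; k (White) has k→l.
A2: add {f} — f (White) has f→j.
A3 = A2; e.g. g (White) has no edge into A2. Fixed point.
f ∈ A2, so White can force the target.

White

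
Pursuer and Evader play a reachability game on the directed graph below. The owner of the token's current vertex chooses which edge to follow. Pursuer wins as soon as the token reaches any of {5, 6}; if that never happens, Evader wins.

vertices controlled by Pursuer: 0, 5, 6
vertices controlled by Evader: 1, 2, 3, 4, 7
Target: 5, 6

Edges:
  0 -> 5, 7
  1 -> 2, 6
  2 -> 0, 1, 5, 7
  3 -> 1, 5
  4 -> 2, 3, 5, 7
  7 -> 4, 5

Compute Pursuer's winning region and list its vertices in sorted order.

0, 5, 6

A0 = {5, 6}
A1: add {0} — 0 (Pursuer) has 0→5.
A2 = A1; e.g. 1 (Evader) can still go to 2. Fixed point.
Pursuer's winning region = {0, 5, 6}.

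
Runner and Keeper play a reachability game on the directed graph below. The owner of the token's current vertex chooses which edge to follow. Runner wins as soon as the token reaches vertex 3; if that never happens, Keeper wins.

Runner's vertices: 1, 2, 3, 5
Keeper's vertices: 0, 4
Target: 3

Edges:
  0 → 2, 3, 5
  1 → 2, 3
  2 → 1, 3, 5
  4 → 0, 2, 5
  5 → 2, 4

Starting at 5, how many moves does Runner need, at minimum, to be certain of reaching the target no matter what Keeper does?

2

A0 = {3}
A1: add {1, 2} — 1 (Runner) has 1→3; 2 (Runner) has 2→3.
A2: add {5} — 5 (Runner) has 5→2.
5 enters the attractor at level 2, so Runner can force the target in 2 moves from there.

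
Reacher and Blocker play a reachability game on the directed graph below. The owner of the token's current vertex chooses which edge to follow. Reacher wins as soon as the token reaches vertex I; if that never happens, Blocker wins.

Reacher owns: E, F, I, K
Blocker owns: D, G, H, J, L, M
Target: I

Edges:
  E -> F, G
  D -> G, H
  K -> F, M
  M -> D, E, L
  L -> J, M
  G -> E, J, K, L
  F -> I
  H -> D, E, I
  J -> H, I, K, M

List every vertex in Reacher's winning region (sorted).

A0 = {I}
A1: add {F} — F (Reacher) has F→I.
A2: add {E, K} — E (Reacher) has E→F; K (Reacher) has K→F.
A3 = A2; e.g. D (Blocker) can still go to G. Fixed point.
Reacher's winning region = {E, F, I, K}.

E, F, I, K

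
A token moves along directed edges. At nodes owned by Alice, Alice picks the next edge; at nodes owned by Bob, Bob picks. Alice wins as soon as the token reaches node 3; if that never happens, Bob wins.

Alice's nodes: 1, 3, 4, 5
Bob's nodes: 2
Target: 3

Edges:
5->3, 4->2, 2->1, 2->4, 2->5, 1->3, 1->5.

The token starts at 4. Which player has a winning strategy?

A0 = {3}
A1: add {1, 5} — 1 (Alice) has 1→3; 5 (Alice) has 5→3.
A2 = A1; e.g. 2 (Bob) can still go to 4. Fixed point.
4 never enters the attractor, so Bob can avoid the target forever.

Bob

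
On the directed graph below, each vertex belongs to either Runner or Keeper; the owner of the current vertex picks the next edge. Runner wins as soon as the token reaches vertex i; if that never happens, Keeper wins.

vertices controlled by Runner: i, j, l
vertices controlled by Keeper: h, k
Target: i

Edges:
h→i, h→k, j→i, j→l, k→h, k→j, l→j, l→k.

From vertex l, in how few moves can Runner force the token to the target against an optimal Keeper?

2

A0 = {i}
A1: add {j} — j (Runner) has j→i.
A2: add {l} — l (Runner) has l→j.
A3 = A2; e.g. h (Keeper) can still go to k. Fixed point.
l enters the attractor at level 2, so Runner can force the target in 2 moves from there.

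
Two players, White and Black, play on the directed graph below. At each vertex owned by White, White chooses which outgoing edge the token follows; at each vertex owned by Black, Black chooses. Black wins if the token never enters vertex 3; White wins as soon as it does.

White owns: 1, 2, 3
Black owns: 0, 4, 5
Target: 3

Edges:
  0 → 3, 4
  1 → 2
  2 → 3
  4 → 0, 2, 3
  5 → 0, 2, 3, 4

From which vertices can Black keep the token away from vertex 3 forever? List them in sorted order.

A0 = {3}
A1: add {2} — 2 (White) has 2→3.
A2: add {1} — 1 (White) has 1→2.
A3 = A2; e.g. 0 (Black) can still go to 4. Fixed point.
White's attractor = {1, 2, 3}; Black avoids the target exactly from the complement.

0, 4, 5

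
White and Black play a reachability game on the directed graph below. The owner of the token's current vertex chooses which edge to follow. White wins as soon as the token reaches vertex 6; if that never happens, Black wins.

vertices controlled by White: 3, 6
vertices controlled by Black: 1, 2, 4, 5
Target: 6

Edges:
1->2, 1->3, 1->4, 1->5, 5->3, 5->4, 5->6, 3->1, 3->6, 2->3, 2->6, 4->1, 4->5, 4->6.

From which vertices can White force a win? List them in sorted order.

2, 3, 6

A0 = {6}
A1: add {3} — 3 (White) has 3→6.
A2: add {2} — 2 (Black): all of {3, 6} already in.
A3 = A2; e.g. 1 (Black) can still go to 4. Fixed point.
White's winning region = {2, 3, 6}.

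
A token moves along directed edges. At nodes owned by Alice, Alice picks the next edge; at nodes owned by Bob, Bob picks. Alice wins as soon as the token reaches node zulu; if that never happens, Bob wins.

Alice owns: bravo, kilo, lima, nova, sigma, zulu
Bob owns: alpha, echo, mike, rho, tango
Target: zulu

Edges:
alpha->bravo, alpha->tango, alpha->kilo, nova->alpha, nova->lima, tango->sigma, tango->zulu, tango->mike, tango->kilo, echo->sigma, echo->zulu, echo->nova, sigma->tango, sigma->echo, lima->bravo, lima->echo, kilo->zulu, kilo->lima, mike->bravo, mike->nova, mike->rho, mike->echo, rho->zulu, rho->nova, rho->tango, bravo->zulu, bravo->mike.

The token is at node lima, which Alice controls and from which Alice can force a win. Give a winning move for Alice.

A0 = {zulu}
A1: add {bravo, kilo} — bravo (Alice) has bravo→zulu; kilo (Alice) has kilo→zulu.
A2: add {lima} — lima (Alice) has lima→bravo.
A3: add {nova} — nova (Alice) has nova→lima.
A4 = A3; e.g. sigma (Alice) has no edge into A3. Fixed point.
From lima, successor bravo is in the attractor (rank 1); the other successor echo is not.

bravo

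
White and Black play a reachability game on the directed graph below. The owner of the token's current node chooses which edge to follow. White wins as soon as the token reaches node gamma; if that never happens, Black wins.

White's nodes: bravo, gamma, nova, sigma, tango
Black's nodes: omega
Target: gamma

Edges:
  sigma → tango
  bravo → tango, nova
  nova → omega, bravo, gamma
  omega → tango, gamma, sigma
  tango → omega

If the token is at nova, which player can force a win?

A0 = {gamma}
A1: add {nova} — nova (White) has nova→gamma.
nova ∈ A1, so White can force the target.

White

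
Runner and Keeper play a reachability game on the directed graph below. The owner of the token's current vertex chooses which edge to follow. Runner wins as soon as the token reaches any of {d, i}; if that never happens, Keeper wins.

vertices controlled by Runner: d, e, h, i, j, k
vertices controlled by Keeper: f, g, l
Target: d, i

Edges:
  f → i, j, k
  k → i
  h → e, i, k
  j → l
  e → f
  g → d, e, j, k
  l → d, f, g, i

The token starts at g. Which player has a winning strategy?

A0 = {d, i}
A1: add {h, k} — h (Runner) has h→i; k (Runner) has k→i.
A2 = A1; e.g. e (Runner) has no edge into A1. Fixed point.
g never enters the attractor, so Keeper can avoid the target forever.

Keeper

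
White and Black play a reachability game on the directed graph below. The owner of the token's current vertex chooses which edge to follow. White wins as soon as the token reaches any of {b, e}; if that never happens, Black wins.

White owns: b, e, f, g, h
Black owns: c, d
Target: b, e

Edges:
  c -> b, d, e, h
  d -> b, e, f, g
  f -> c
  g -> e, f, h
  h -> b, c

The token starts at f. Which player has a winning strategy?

A0 = {b, e}
A1: add {g, h} — g (White) has g→e; h (White) has h→b.
A2 = A1; e.g. c (Black) can still go to d. Fixed point.
f never enters the attractor, so Black can avoid the target forever.

Black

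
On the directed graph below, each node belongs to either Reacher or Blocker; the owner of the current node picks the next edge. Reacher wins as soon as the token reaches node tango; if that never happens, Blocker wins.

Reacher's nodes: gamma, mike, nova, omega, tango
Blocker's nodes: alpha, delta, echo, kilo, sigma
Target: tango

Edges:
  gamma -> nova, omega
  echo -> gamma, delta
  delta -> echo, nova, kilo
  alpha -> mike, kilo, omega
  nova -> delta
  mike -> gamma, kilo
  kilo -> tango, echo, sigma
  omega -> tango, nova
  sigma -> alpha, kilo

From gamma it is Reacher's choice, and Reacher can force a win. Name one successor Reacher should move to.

A0 = {tango}
A1: add {omega} — omega (Reacher) has omega→tango.
A2: add {gamma} — gamma (Reacher) has gamma→omega.
A3: add {mike} — mike (Reacher) has mike→gamma.
A4 = A3; e.g. echo (Blocker) can still go to delta. Fixed point.
From gamma, successor omega is in the attractor (rank 1); the other successor nova is not.

omega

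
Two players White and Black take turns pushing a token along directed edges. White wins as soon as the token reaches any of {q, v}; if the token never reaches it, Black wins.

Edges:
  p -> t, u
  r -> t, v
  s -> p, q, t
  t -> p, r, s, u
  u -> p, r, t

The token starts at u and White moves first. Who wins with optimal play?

Track states (vertex, player-to-move).
A0 = {(q,White), (q,Black), (v,White), (v,Black)}
A1: add {(r,White), (s,White)}.
A2 = A1; e.g. (p,White) stays out. (u,White) never enters ⇒ Black avoids the target.

Black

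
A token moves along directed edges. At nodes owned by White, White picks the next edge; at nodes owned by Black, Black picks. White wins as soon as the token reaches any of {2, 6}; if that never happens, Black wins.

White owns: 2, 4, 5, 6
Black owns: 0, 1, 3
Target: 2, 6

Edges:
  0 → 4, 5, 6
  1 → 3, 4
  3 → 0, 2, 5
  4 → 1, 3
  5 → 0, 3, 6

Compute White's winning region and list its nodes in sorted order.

A0 = {2, 6}
A1: add {5} — 5 (White) has 5→6.
A2 = A1; e.g. 0 (Black) can still go to 4. Fixed point.
White's winning region = {2, 5, 6}.

2, 5, 6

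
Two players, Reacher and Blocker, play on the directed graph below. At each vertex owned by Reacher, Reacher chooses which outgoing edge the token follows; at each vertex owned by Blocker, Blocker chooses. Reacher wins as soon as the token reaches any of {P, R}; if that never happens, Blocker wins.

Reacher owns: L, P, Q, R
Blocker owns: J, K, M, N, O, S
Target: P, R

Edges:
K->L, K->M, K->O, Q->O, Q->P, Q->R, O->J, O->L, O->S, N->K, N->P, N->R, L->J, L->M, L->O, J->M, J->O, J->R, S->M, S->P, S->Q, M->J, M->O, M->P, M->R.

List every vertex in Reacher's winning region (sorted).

A0 = {P, R}
A1: add {Q} — Q (Reacher) has Q→P.
A2 = A1; e.g. J (Blocker) can still go to M. Fixed point.
Reacher's winning region = {P, Q, R}.

P, Q, R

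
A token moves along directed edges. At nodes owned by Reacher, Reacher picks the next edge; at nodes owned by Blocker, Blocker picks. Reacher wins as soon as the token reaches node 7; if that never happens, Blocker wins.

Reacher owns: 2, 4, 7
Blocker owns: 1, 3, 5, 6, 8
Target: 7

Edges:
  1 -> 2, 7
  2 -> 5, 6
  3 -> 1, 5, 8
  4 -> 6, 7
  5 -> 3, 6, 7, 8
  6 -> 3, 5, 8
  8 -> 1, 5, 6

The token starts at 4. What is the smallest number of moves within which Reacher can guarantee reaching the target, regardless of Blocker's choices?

A0 = {7}
A1: add {4} — 4 (Reacher) has 4→7.
A2 = A1; e.g. 1 (Blocker) can still go to 2. Fixed point.
4 enters the attractor at level 1, so Reacher can force the target in 1 move from there.

1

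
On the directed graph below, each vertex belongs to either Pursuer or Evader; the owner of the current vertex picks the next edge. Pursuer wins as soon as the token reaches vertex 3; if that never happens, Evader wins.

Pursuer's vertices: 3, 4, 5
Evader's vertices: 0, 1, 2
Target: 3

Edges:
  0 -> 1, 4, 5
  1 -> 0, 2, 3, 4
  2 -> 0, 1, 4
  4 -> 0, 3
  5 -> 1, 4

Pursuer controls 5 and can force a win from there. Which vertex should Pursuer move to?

4

A0 = {3}
A1: add {4} — 4 (Pursuer) has 4→3.
A2: add {5} — 5 (Pursuer) has 5→4.
A3 = A2; e.g. 0 (Evader) can still go to 1. Fixed point.
From 5, successor 4 is in the attractor (rank 1); the other successor 1 is not.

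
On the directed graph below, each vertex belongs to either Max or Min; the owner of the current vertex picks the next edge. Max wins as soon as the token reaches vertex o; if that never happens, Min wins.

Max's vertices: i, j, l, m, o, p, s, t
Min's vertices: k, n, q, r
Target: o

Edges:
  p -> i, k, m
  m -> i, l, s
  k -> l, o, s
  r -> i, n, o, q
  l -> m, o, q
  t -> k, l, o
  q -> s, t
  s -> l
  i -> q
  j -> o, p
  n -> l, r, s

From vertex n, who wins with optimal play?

Min

A0 = {o}
A1: add {j, l, t} — j (Max) has j→o; l (Max) has l→o; t (Max) has t→o.
A2: add {m, s} — m (Max) has m→l; s (Max) has s→l.
A3: add {k, p, q} — k (Min): all of {l, o, s} already in; p (Max) has p→m; q (Min): all of {s, t} already in.
A4: add {i} — i (Max) has i→q.
A5 = A4; e.g. n (Min) can still go to r. Fixed point.
n never enters the attractor, so Min can avoid the target forever.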